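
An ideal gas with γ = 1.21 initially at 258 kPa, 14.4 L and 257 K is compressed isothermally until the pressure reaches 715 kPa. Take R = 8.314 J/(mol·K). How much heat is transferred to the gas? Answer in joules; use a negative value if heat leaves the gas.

-3790 J

n = P₁V₁/(RT₁) = 258×14.4/(8.314×257) = 1.74 mol.
Isothermal: T stays 257 K; PV = const ⇒ V₂ = 5.20 L, P₂ = 715 kPa.
ΔU = 0 (ideal gas, T constant).
W = nRT ln(V₂/V₁) = 1.74×8.314×257×ln(0.361) = -3790 J.
Q = ΔU + W = -3790 J.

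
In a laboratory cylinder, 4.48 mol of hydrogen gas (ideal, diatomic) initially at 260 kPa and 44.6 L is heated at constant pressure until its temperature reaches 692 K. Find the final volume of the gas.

99.1 L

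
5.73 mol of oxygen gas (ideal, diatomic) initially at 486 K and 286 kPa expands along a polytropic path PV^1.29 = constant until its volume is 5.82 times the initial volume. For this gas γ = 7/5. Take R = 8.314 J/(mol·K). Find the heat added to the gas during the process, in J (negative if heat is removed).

8780 J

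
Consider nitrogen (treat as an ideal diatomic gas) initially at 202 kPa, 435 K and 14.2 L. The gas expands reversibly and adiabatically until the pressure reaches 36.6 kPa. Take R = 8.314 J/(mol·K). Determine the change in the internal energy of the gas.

n = P₁V₁/(RT₁) = 202×14.2/(8.314×435) = 0.793 mol.
Adiabatic: T₂/T₁ = (P₂/P₁)^((γ−1)/γ) ⇒ T₂ = 435×(0.181)^0.286 = 267 K; V₂ = 48.1 L.
For an ideal gas ΔU = nCvΔT with Cv = (5/2)R = 20.8 J/(mol·K).
ΔU = 0.793×20.8×(267−435) = -2770 J.

-2770 J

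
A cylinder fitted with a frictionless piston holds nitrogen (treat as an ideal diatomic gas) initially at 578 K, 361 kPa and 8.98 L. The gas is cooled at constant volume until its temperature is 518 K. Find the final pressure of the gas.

Isochoric: V stays 8.98 L; P/T = const ⇒ T₂ = 518 K, P₂ = 324 kPa.

324 kPa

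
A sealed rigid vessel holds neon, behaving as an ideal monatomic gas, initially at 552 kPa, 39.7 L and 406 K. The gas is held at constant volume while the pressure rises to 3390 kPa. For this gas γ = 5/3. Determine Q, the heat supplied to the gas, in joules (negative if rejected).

169000 J

n = P₁V₁/(RT₁) = 552×39.7/(8.314×406) = 6.49 mol.
Isochoric: V stays 39.7 L; P/T = const ⇒ T₂ = 2490 K, P₂ = 3390 kPa.
W = 0 (no volume change).
ΔU = nCvΔT = 6.49×12.5×(2490−406) = 169000 J.
Q = ΔU = 169000 J.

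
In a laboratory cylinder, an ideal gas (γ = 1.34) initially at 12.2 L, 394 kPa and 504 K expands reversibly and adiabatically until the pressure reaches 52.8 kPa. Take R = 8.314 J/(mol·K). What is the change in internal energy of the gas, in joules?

n = P₁V₁/(RT₁) = 394×12.2/(8.314×504) = 1.15 mol.
Adiabatic: T₂/T₁ = (P₂/P₁)^((γ−1)/γ) ⇒ T₂ = 504×(0.134)^0.254 = 303 K; V₂ = 54.7 L.
For an ideal gas ΔU = nCvΔT with Cv = R/(γ−1) = 24.5 J/(mol·K).
ΔU = 1.15×24.5×(303−504) = -5650 J.

-5650 J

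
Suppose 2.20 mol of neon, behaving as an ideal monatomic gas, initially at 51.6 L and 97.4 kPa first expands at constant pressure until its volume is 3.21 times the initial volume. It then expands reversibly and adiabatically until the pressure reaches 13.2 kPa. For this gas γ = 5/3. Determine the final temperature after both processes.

397 K

T₁ = P₁V₁/(nR) = 97.4×51.6/(2.20×8.314) = 275 K.
Step 1 — Isobaric: P stays 97.4 kPa; V/T = const ⇒ T₂ = 882 K, V₂ = 166 L.
W = PΔV = 97.4×(166−51.6) kPa·L = 11100 J.
ΔU = nCvΔT = 2.20×12.5×(882−275) = 16700 J.
Q = ΔU + W = nCpΔT = 27800 J.
State after step 1: P = 97.4 kPa, V = 166 L, T = 882 K.
Step 2 — Adiabatic: T₂/T₁ = (P₂/P₁)^((γ−1)/γ) ⇒ T₂ = 882×(0.136)^0.400 = 397 K; V₂ = 549 L.
ΔU = nCvΔT = 2.20×12.5×(397−882) = -13300 J.
Q = 0 for an adiabatic process, so W = −ΔU = 13300 J.
Net over both steps: W = 24400 J, Q = 27800 J, ΔU = 3340 J.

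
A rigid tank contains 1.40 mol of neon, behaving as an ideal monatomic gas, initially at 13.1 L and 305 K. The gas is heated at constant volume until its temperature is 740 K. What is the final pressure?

P₁ = nRT₁/V₁ = 1.40×8.314×305/13.1 = 271 kPa.
Isochoric: V stays 13.1 L; P/T = const ⇒ T₂ = 740 K, P₂ = 658 kPa.

658 kPa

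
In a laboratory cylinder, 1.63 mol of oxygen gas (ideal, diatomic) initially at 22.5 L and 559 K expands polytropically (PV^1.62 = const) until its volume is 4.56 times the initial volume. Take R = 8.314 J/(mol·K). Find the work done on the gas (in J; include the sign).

-7450 J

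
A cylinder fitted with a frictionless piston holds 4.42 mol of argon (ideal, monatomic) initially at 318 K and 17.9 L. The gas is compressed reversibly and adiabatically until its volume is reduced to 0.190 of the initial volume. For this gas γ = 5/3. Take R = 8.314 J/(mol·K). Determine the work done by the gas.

-35500 J

P₁ = nRT₁/V₁ = 4.42×8.314×318/17.9 = 653 kPa.
Adiabatic: TV^(γ−1) = const ⇒ T₂ = 318×(5.26)^0.667 = 962 K; PV^γ = const ⇒ P₂ = 10400 kPa.
ΔU = nCvΔT = 4.42×12.5×(962−318) = 35500 J.
Q = 0 for an adiabatic process, so W = −ΔU = -35500 J.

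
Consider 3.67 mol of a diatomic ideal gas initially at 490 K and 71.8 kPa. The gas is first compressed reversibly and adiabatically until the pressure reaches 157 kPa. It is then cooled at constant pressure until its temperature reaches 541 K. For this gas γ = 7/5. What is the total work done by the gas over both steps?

V₁ = nRT₁/P₁ = 3.67×8.314×490/71.8 = 208 L.
Step 1 — Adiabatic: T₂/T₁ = (P₂/P₁)^((γ−1)/γ) ⇒ T₂ = 490×(2.19)^0.286 = 613 K; V₂ = 119 L.
ΔU = nCvΔT = 3.67×20.8×(613−490) = 9360 J.
Q = 0 for an adiabatic process, so W = −ΔU = -9360 J.
State after step 1: P = 157 kPa, V = 119 L, T = 613 K.
Step 2 — Isobaric: P stays 157 kPa; V/T = const ⇒ T₂ = 541 K, V₂ = 105 L.
W = PΔV = 157×(105−119) kPa·L = -2190 J.
ΔU = nCvΔT = 3.67×20.8×(541−613) = -5470 J.
Q = ΔU + W = nCpΔT = -7660 J.
Net over both steps: W = -11600 J, Q = -7660 J, ΔU = 3890 J.

-11600 J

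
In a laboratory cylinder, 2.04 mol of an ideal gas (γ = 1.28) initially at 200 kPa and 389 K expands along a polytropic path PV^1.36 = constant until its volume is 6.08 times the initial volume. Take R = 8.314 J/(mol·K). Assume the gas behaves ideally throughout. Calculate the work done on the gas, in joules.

-8760 J

V₁ = nRT₁/P₁ = 2.04×8.314×389/200 = 33.0 L.
Polytropic n=1.36: T₂ = T₁(V₁/V₂)^(n−1) = 389×(0.164)^0.36 = 203 K; P₂ = P₁(V₁/V₂)^n = 17.2 kPa.
W = (P₁V₁−P₂V₂)/(n−1) = (200×33.0−17.2×201)/0.36 = 8760 J.
Work done on the gas = −W_by = -8760 J.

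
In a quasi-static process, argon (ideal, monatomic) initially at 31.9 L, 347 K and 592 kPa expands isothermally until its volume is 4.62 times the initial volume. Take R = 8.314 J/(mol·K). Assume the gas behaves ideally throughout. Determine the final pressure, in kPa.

128 kPa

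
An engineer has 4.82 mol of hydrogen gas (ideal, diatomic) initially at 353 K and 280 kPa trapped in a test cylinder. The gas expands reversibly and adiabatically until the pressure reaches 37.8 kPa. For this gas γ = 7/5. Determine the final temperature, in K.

199 K

V₁ = nRT₁/P₁ = 4.82×8.314×353/280 = 50.5 L.
Adiabatic: T₂/T₁ = (P₂/P₁)^((γ−1)/γ) ⇒ T₂ = 353×(0.135)^0.286 = 199 K; V₂ = 211 L.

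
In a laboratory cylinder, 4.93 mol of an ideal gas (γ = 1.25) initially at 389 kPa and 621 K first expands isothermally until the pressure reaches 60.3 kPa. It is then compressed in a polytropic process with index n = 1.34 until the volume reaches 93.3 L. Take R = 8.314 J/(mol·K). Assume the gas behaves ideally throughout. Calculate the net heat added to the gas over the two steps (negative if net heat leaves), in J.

65500 J

V₁ = nRT₁/P₁ = 4.93×8.314×621/389 = 65.4 L.
Step 1 — Isothermal: T stays 621 K; PV = const ⇒ V₂ = 422 L, P₂ = 60.3 kPa.
ΔU = 0 (ideal gas, T constant).
W = nRT ln(V₂/V₁) = 4.93×8.314×621×ln(6.45) = 47500 J.
Q = ΔU + W = 47500 J.
State after step 1: P = 60.3 kPa, V = 422 L, T = 621 K.
Step 2 — Polytropic n=1.34: T₂ = T₁(V₁/V₂)^(n−1) = 621×(4.52)^0.34 = 1040 K; P₂ = P₁(V₁/V₂)^n = 456 kPa.
W = (P₁V₁−P₂V₂)/(n−1) = (60.3×422−456×93.3)/0.34 = -50200 J.
ΔU = nCvΔT = 4.93×33.3×(1040−621) = 68300 J.
Q = ΔU + W = 18100 J.
Net over both steps: W = -2760 J, Q = 65500 J, ΔU = 68300 J.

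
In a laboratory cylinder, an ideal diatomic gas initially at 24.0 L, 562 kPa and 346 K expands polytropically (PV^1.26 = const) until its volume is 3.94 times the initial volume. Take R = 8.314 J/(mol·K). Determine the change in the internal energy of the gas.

-10100 J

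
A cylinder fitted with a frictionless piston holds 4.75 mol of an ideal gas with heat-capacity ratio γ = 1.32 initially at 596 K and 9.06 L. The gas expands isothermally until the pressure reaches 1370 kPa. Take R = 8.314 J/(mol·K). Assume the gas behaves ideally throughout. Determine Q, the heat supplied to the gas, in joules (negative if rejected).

15100 J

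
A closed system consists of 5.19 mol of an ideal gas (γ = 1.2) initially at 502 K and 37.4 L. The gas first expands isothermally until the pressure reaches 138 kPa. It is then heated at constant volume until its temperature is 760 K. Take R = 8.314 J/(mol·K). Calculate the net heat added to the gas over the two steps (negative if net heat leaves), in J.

P₁ = nRT₁/V₁ = 5.19×8.314×502/37.4 = 579 kPa.
Step 1 — Isothermal: T stays 502 K; PV = const ⇒ V₂ = 157 L, P₂ = 138 kPa.
ΔU = 0 (ideal gas, T constant).
W = nRT ln(V₂/V₁) = 5.19×8.314×502×ln(4.20) = 31100 J.
Q = ΔU + W = 31100 J.
State after step 1: P = 138 kPa, V = 157 L, T = 502 K.
Step 2 — Isochoric: V stays 157 L; P/T = const ⇒ T₂ = 760 K, P₂ = 209 kPa.
W = 0 (no volume change).
ΔU = nCvΔT = 5.19×41.6×(760−502) = 55700 J.
Q = ΔU = 55700 J.
Net over both steps: W = 31100 J, Q = 86700 J, ΔU = 55700 J.

86700 J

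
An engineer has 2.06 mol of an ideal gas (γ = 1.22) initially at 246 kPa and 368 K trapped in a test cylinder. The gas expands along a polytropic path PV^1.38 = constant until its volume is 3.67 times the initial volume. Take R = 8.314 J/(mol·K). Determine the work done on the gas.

V₁ = nRT₁/P₁ = 2.06×8.314×368/246 = 25.6 L.
Polytropic n=1.38: T₂ = T₁(V₁/V₂)^(n−1) = 368×(0.272)^0.38 = 225 K; P₂ = P₁(V₁/V₂)^n = 40.9 kPa.
W = (P₁V₁−P₂V₂)/(n−1) = (246×25.6−40.9×94.0)/0.38 = 6470 J.
Work done on the gas = −W_by = -6470 J.

-6470 J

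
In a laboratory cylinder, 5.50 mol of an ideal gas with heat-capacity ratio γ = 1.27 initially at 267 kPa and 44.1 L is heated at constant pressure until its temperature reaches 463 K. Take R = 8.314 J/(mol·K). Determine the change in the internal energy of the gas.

T₁ = P₁V₁/(nR) = 267×44.1/(5.50×8.314) = 257 K.
Isobaric: P stays 267 kPa; V/T = const ⇒ T₂ = 463 K, V₂ = 79.3 L.
For an ideal gas ΔU = nCvΔT with Cv = R/(γ−1) = 30.8 J/(mol·K).
ΔU = 5.50×30.8×(463−257) = 34800 J.

34800 J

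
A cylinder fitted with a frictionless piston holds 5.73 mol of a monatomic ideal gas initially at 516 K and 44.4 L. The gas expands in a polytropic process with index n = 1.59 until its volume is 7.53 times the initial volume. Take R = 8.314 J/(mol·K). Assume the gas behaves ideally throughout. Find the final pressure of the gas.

22.3 kPa

P₁ = nRT₁/V₁ = 5.73×8.314×516/44.4 = 554 kPa.
Polytropic n=1.59: T₂ = T₁(V₁/V₂)^(n−1) = 516×(0.133)^0.59 = 157 K; P₂ = P₁(V₁/V₂)^n = 22.3 kPa.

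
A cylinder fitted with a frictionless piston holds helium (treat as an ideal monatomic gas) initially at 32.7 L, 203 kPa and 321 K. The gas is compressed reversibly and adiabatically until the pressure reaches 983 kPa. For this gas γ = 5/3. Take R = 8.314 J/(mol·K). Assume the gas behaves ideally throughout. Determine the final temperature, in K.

603 K

Adiabatic: T₂/T₁ = (P₂/P₁)^((γ−1)/γ) ⇒ T₂ = 321×(4.84)^0.400 = 603 K; V₂ = 12.7 L.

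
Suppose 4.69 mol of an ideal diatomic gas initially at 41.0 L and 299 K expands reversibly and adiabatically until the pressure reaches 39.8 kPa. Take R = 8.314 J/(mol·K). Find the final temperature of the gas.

170 K

P₁ = nRT₁/V₁ = 4.69×8.314×299/41.0 = 284 kPa.
Adiabatic: T₂/T₁ = (P₂/P₁)^((γ−1)/γ) ⇒ T₂ = 299×(0.140)^0.286 = 170 K; V₂ = 167 L.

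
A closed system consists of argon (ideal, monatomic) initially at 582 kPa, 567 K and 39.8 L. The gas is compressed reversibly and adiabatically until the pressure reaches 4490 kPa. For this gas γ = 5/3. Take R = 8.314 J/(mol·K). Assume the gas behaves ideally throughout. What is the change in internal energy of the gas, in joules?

43900 J

n = P₁V₁/(RT₁) = 582×39.8/(8.314×567) = 4.91 mol.
Adiabatic: T₂/T₁ = (P₂/P₁)^((γ−1)/γ) ⇒ T₂ = 567×(7.71)^0.400 = 1280 K; V₂ = 11.7 L.
For an ideal gas ΔU = nCvΔT with Cv = (3/2)R = 12.5 J/(mol·K).
ΔU = 4.91×12.5×(1280−567) = 43900 J.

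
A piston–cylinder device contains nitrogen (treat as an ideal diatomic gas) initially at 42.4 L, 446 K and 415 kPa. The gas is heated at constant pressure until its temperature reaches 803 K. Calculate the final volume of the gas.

Isobaric: P stays 415 kPa; V/T = const ⇒ T₂ = 803 K, V₂ = 76.3 L.

76.3 L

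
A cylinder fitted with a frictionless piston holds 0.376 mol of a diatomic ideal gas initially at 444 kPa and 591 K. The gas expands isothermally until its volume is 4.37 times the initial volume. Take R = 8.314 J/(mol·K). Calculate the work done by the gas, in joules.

2720 J

V₁ = nRT₁/P₁ = 0.376×8.314×591/444 = 4.16 L.
Isothermal: T stays 591 K; PV = const ⇒ V₂ = 18.2 L, P₂ = 102 kPa.
W = nRT ln(V₂/V₁) = 0.376×8.314×591×ln(4.37) = 2720 J.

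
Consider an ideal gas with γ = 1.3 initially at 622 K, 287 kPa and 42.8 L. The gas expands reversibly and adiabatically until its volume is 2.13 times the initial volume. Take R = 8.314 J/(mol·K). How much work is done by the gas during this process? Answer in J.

8310 J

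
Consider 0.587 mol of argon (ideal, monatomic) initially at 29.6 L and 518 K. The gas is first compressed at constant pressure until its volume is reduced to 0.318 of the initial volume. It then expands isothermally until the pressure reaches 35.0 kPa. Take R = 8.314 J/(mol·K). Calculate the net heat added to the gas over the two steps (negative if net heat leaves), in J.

P₁ = nRT₁/V₁ = 0.587×8.314×518/29.6 = 85.4 kPa.
Step 1 — Isobaric: P stays 85.4 kPa; V/T = const ⇒ T₂ = 165 K, V₂ = 9.41 L.
W = PΔV = 85.4×(9.41−29.6) kPa·L = -1720 J.
ΔU = nCvΔT = 0.587×12.5×(165−518) = -2590 J.
Q = ΔU + W = nCpΔT = -4310 J.
State after step 1: P = 85.4 kPa, V = 9.41 L, T = 165 K.
Step 2 — Isothermal: T stays 165 K; PV = const ⇒ V₂ = 23.0 L, P₂ = 35.0 kPa.
ΔU = 0 (ideal gas, T constant).
W = nRT ln(V₂/V₁) = 0.587×8.314×165×ln(2.44) = 717 J.
Q = ΔU + W = 717 J.
Net over both steps: W = -1010 J, Q = -3590 J, ΔU = -2590 J.

-3590 J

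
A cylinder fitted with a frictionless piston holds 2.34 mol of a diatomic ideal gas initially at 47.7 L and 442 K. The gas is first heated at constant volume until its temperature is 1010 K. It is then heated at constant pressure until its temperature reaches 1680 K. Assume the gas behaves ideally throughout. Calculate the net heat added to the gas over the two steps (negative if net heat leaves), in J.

P₁ = nRT₁/V₁ = 2.34×8.314×442/47.7 = 180 kPa.
Step 1 — Isochoric: V stays 47.7 L; P/T = const ⇒ T₂ = 1010 K, P₂ = 412 kPa.
W = 0 (no volume change).
ΔU = nCvΔT = 2.34×20.8×(1010−442) = 27600 J.
Q = ΔU = 27600 J.
State after step 1: P = 412 kPa, V = 47.7 L, T = 1010 K.
Step 2 — Isobaric: P stays 412 kPa; V/T = const ⇒ T₂ = 1680 K, V₂ = 79.3 L.
W = PΔV = 412×(79.3−47.7) kPa·L = 13000 J.
ΔU = nCvΔT = 2.34×20.8×(1680−1010) = 32600 J.
Q = ΔU + W = nCpΔT = 45600 J.
Net over both steps: W = 13000 J, Q = 73200 J, ΔU = 60200 J.

73200 J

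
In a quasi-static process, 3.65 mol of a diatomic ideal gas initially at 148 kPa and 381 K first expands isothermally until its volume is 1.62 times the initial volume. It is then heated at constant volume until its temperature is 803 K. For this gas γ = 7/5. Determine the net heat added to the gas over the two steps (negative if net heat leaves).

37600 J

V₁ = nRT₁/P₁ = 3.65×8.314×381/148 = 78.1 L.
Step 1 — Isothermal: T stays 381 K; PV = const ⇒ V₂ = 127 L, P₂ = 91.4 kPa.
ΔU = 0 (ideal gas, T constant).
W = nRT ln(V₂/V₁) = 3.65×8.314×381×ln(1.62) = 5580 J.
Q = ΔU + W = 5580 J.
State after step 1: P = 91.4 kPa, V = 127 L, T = 381 K.
Step 2 — Isochoric: V stays 127 L; P/T = const ⇒ T₂ = 803 K, P₂ = 193 kPa.
W = 0 (no volume change).
ΔU = nCvΔT = 3.65×20.8×(803−381) = 32000 J.
Q = ΔU = 32000 J.
Net over both steps: W = 5580 J, Q = 37600 J, ΔU = 32000 J.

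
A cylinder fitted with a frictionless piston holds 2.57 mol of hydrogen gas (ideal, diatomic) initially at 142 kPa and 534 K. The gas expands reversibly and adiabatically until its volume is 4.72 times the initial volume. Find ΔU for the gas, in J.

-13200 J

V₁ = nRT₁/P₁ = 2.57×8.314×534/142 = 80.4 L.
Adiabatic: TV^(γ−1) = const ⇒ T₂ = 534×(0.212)^0.400 = 287 K; PV^γ = const ⇒ P₂ = 16.2 kPa.
For an ideal gas ΔU = nCvΔT with Cv = (5/2)R = 20.8 J/(mol·K).
ΔU = 2.57×20.8×(287−534) = -13200 J.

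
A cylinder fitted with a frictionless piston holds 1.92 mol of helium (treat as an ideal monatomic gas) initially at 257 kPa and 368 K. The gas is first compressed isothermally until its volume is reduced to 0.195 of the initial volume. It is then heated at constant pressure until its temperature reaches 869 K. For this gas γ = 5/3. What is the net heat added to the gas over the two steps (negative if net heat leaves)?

10400 J

V₁ = nRT₁/P₁ = 1.92×8.314×368/257 = 22.9 L.
Step 1 — Isothermal: T stays 368 K; PV = const ⇒ V₂ = 4.46 L, P₂ = 1320 kPa.
ΔU = 0 (ideal gas, T constant).
W = nRT ln(V₂/V₁) = 1.92×8.314×368×ln(0.195) = -9600 J.
Q = ΔU + W = -9600 J.
State after step 1: P = 1320 kPa, V = 4.46 L, T = 368 K.
Step 2 — Isobaric: P stays 1320 kPa; V/T = const ⇒ T₂ = 869 K, V₂ = 10.5 L.
W = PΔV = 1320×(10.5−4.46) kPa·L = 8000 J.
ΔU = nCvΔT = 1.92×12.5×(869−368) = 12000 J.
Q = ΔU + W = nCpΔT = 20000 J.
Net over both steps: W = -1610 J, Q = 10400 J, ΔU = 12000 J.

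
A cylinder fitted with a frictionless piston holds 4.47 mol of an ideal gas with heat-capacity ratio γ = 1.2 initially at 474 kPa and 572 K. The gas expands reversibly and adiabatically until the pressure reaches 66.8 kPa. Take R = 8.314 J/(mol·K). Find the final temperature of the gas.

413 K

V₁ = nRT₁/P₁ = 4.47×8.314×572/474 = 44.8 L.
Adiabatic: T₂/T₁ = (P₂/P₁)^((γ−1)/γ) ⇒ T₂ = 572×(0.141)^0.167 = 413 K; V₂ = 230 L.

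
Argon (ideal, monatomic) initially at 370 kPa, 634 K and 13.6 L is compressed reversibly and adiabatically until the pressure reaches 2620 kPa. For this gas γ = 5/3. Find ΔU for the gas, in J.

n = P₁V₁/(RT₁) = 370×13.6/(8.314×634) = 0.955 mol.
Adiabatic: T₂/T₁ = (P₂/P₁)^((γ−1)/γ) ⇒ T₂ = 634×(7.08)^0.400 = 1390 K; V₂ = 4.20 L.
For an ideal gas ΔU = nCvΔT with Cv = (3/2)R = 12.5 J/(mol·K).
ΔU = 0.955×12.5×(1390−634) = 8970 J.

8970 J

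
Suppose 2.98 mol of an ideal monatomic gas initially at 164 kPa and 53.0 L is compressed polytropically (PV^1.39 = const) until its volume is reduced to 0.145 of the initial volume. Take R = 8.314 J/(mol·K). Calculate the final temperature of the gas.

745 K

T₁ = P₁V₁/(nR) = 164×53.0/(2.98×8.314) = 351 K.
Polytropic n=1.39: T₂ = T₁(V₁/V₂)^(n−1) = 351×(6.90)^0.39 = 745 K; P₂ = P₁(V₁/V₂)^n = 2400 kPa.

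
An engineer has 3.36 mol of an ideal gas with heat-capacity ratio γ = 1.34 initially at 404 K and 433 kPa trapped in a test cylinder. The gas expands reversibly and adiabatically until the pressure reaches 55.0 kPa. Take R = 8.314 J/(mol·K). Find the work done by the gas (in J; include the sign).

V₁ = nRT₁/P₁ = 3.36×8.314×404/433 = 26.1 L.
Adiabatic: T₂/T₁ = (P₂/P₁)^((γ−1)/γ) ⇒ T₂ = 404×(0.127)^0.254 = 239 K; V₂ = 122 L.
ΔU = nCvΔT = 3.36×24.5×(239−404) = -13500 J.
Q = 0 for an adiabatic process, so W = −ΔU = 13500 J.

13500 J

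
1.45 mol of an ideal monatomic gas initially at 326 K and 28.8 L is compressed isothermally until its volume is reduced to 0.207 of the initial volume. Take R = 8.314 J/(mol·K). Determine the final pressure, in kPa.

P₁ = nRT₁/V₁ = 1.45×8.314×326/28.8 = 136 kPa.
Isothermal: T stays 326 K; PV = const ⇒ V₂ = 5.96 L, P₂ = 659 kPa.

659 kPa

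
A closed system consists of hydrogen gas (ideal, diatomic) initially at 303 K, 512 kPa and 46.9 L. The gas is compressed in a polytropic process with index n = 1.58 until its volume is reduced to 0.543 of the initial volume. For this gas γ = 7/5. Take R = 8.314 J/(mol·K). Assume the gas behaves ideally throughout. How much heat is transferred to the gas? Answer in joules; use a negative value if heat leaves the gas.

7920 J

n = P₁V₁/(RT₁) = 512×46.9/(8.314×303) = 9.53 mol.
Polytropic n=1.58: T₂ = T₁(V₁/V₂)^(n−1) = 303×(1.84)^0.58 = 432 K; P₂ = P₁(V₁/V₂)^n = 1340 kPa.
W = (P₁V₁−P₂V₂)/(n−1) = (512×46.9−1340×25.5)/0.58 = -17600 J.
ΔU = nCvΔT = 9.53×20.8×(432−303) = 25500 J.
Q = ΔU + W = 7920 J.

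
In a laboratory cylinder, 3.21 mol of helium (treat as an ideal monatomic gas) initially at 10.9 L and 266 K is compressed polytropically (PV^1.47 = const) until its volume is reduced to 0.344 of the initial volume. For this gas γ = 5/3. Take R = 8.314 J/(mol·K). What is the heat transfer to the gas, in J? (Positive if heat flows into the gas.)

-2900 J

P₁ = nRT₁/V₁ = 3.21×8.314×266/10.9 = 651 kPa.
Polytropic n=1.47: T₂ = T₁(V₁/V₂)^(n−1) = 266×(2.91)^0.47 = 439 K; P₂ = P₁(V₁/V₂)^n = 3130 kPa.
W = (P₁V₁−P₂V₂)/(n−1) = (651×10.9−3130×3.75)/0.47 = -9840 J.
ΔU = nCvΔT = 3.21×12.5×(439−266) = 6940 J.
Q = ΔU + W = -2900 J.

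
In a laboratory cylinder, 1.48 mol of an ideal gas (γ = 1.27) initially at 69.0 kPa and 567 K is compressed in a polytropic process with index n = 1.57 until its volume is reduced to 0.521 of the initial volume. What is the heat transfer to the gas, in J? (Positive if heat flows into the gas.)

6120 J

V₁ = nRT₁/P₁ = 1.48×8.314×567/69.0 = 101 L.
Polytropic n=1.57: T₂ = T₁(V₁/V₂)^(n−1) = 567×(1.92)^0.57 = 822 K; P₂ = P₁(V₁/V₂)^n = 192 kPa.
W = (P₁V₁−P₂V₂)/(n−1) = (69.0×101−192×52.7)/0.57 = -5510 J.
ΔU = nCvΔT = 1.48×30.8×(822−567) = 11600 J.
Q = ΔU + W = 6120 J.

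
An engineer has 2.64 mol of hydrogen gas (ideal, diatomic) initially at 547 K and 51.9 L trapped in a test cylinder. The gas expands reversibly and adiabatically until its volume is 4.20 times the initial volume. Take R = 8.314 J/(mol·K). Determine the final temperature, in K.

308 K

P₁ = nRT₁/V₁ = 2.64×8.314×547/51.9 = 231 kPa.
Adiabatic: TV^(γ−1) = const ⇒ T₂ = 547×(0.238)^0.400 = 308 K; PV^γ = const ⇒ P₂ = 31.0 kPa.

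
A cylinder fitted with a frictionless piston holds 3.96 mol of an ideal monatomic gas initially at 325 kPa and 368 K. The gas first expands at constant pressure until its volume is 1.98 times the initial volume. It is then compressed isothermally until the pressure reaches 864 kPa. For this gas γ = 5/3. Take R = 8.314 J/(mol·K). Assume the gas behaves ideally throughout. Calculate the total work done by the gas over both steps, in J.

V₁ = nRT₁/P₁ = 3.96×8.314×368/325 = 37.3 L.
Step 1 — Isobaric: P stays 325 kPa; V/T = const ⇒ T₂ = 729 K, V₂ = 73.8 L.
W = PΔV = 325×(73.8−37.3) kPa·L = 11900 J.
ΔU = nCvΔT = 3.96×12.5×(729−368) = 17800 J.
Q = ΔU + W = nCpΔT = 29700 J.
State after step 1: P = 325 kPa, V = 73.8 L, T = 729 K.
Step 2 — Isothermal: T stays 729 K; PV = const ⇒ V₂ = 27.8 L, P₂ = 864 kPa.
ΔU = 0 (ideal gas, T constant).
W = nRT ln(V₂/V₁) = 3.96×8.314×729×ln(0.376) = -23500 J.
Q = ΔU + W = -23500 J.
Net over both steps: W = -11600 J, Q = 6230 J, ΔU = 17800 J.

-11600 J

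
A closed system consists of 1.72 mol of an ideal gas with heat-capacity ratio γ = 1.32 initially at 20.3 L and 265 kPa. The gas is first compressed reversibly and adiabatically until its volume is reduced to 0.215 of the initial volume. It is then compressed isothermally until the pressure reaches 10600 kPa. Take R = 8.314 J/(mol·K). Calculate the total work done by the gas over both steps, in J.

-25300 J

T₁ = P₁V₁/(nR) = 265×20.3/(1.72×8.314) = 376 K.
Step 1 — Adiabatic: TV^(γ−1) = const ⇒ T₂ = 376×(4.65)^0.320 = 615 K; PV^γ = const ⇒ P₂ = 2020 kPa.
ΔU = nCvΔT = 1.72×26.0×(615−376) = 10700 J.
Q = 0 for an adiabatic process, so W = −ΔU = -10700 J.
State after step 1: P = 2020 kPa, V = 4.36 L, T = 615 K.
Step 2 — Isothermal: T stays 615 K; PV = const ⇒ V₂ = 0.830 L, P₂ = 10600 kPa.
ΔU = 0 (ideal gas, T constant).
W = nRT ln(V₂/V₁) = 1.72×8.314×615×ln(0.190) = -14600 J.
Q = ΔU + W = -14600 J.
Net over both steps: W = -25300 J, Q = -14600 J, ΔU = 10700 J.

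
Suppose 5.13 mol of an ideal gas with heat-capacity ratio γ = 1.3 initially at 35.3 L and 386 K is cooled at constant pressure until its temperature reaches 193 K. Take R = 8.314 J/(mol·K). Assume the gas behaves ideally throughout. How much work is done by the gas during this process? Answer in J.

P₁ = nRT₁/V₁ = 5.13×8.314×386/35.3 = 466 kPa.
Isobaric: P stays 466 kPa; V/T = const ⇒ T₂ = 193 K, V₂ = 17.6 L.
W = PΔV = 466×(17.6−35.3) kPa·L = -8230 J.

-8230 J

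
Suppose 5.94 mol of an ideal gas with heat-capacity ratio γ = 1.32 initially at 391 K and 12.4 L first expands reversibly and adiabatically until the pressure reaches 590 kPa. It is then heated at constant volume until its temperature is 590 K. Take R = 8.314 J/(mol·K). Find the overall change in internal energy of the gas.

P₁ = nRT₁/V₁ = 5.94×8.314×391/12.4 = 1560 kPa.
Step 1 — Adiabatic: T₂/T₁ = (P₂/P₁)^((γ−1)/γ) ⇒ T₂ = 391×(0.379)^0.242 = 309 K; V₂ = 25.9 L.
ΔU = nCvΔT = 5.94×26.0×(309−391) = -12700 J.
Q = 0 for an adiabatic process, so W = −ΔU = 12700 J.
State after step 1: P = 590 kPa, V = 25.9 L, T = 309 K.
Step 2 — Isochoric: V stays 25.9 L; P/T = const ⇒ T₂ = 590 K, P₂ = 1130 kPa.
W = 0 (no volume change).
ΔU = nCvΔT = 5.94×26.0×(590−309) = 43400 J.
Q = ΔU = 43400 J.
Net over both steps: W = 12700 J, Q = 43400 J, ΔU = 30700 J.

30700 J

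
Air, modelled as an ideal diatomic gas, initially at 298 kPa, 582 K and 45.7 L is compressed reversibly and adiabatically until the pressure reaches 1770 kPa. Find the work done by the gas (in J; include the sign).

n = P₁V₁/(RT₁) = 298×45.7/(8.314×582) = 2.81 mol.
Adiabatic: T₂/T₁ = (P₂/P₁)^((γ−1)/γ) ⇒ T₂ = 582×(5.94)^0.286 = 968 K; V₂ = 12.8 L.
ΔU = nCvΔT = 2.81×20.8×(968−582) = 22600 J.
Q = 0 for an adiabatic process, so W = −ΔU = -22600 J.

-22600 J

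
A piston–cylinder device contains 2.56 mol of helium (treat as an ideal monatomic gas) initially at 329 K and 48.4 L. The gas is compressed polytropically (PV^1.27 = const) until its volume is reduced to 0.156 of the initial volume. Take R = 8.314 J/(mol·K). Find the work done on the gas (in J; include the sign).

P₁ = nRT₁/V₁ = 2.56×8.314×329/48.4 = 145 kPa.
Polytropic n=1.27: T₂ = T₁(V₁/V₂)^(n−1) = 329×(6.41)^0.27 = 543 K; P₂ = P₁(V₁/V₂)^n = 1530 kPa.
W = (P₁V₁−P₂V₂)/(n−1) = (145×48.4−1530×7.55)/0.27 = -16900 J.
Work done on the gas = −W_by = 16900 J.

16900 J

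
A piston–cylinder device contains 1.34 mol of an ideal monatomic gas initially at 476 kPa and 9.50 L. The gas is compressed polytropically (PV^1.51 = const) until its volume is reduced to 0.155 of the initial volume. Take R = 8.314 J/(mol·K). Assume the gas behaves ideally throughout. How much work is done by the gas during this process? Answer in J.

-14100 J

T₁ = P₁V₁/(nR) = 476×9.50/(1.34×8.314) = 406 K.
Polytropic n=1.51: T₂ = T₁(V₁/V₂)^(n−1) = 406×(6.45)^0.51 = 1050 K; P₂ = P₁(V₁/V₂)^n = 7950 kPa.
W = (P₁V₁−P₂V₂)/(n−1) = (476×9.50−7950×1.47)/0.51 = -14100 J.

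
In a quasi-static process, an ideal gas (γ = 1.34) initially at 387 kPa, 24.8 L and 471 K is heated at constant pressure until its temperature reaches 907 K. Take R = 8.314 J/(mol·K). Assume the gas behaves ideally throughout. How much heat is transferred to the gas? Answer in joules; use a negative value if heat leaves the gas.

n = P₁V₁/(RT₁) = 387×24.8/(8.314×471) = 2.45 mol.
Isobaric: P stays 387 kPa; V/T = const ⇒ T₂ = 907 K, V₂ = 47.8 L.
W = PΔV = 387×(47.8−24.8) kPa·L = 8880 J.
ΔU = nCvΔT = 2.45×24.5×(907−471) = 26100 J.
Q = ΔU + W = nCpΔT = 35000 J.

35000 J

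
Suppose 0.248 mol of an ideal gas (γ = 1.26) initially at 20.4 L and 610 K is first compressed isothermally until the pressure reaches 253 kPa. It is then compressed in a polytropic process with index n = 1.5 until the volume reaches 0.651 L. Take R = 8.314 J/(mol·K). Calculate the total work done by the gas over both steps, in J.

-6210 J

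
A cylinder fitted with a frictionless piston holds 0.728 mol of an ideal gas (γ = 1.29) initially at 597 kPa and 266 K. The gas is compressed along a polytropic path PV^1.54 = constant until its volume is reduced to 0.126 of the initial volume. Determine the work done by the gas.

-6140 J

V₁ = nRT₁/P₁ = 0.728×8.314×266/597 = 2.70 L.
Polytropic n=1.54: T₂ = T₁(V₁/V₂)^(n−1) = 266×(7.94)^0.54 = 814 K; P₂ = P₁(V₁/V₂)^n = 14500 kPa.
W = (P₁V₁−P₂V₂)/(n−1) = (597×2.70−14500×0.340)/0.54 = -6140 J.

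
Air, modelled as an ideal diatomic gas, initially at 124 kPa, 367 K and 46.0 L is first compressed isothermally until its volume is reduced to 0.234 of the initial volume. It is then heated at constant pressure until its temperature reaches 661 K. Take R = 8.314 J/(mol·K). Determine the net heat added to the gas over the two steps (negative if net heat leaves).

7710 J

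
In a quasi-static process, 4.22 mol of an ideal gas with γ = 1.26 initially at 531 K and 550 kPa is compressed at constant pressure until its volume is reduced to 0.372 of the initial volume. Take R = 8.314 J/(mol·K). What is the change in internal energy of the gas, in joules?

V₁ = nRT₁/P₁ = 4.22×8.314×531/550 = 33.9 L.
Isobaric: P stays 550 kPa; V/T = const ⇒ T₂ = 198 K, V₂ = 12.6 L.
For an ideal gas ΔU = nCvΔT with Cv = R/(γ−1) = 32.0 J/(mol·K).
ΔU = 4.22×32.0×(198−531) = -45000 J.

-45000 J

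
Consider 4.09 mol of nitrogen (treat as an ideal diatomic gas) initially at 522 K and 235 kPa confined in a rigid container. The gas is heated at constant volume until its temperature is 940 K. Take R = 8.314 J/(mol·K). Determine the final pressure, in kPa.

V₁ = nRT₁/P₁ = 4.09×8.314×522/235 = 75.5 L.
Isochoric: V stays 75.5 L; P/T = const ⇒ T₂ = 940 K, P₂ = 423 kPa.

423 kPa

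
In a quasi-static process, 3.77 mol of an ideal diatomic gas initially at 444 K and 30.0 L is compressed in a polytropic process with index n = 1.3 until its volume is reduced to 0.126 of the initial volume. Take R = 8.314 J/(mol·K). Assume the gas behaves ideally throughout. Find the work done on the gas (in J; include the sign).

40000 J

P₁ = nRT₁/V₁ = 3.77×8.314×444/30.0 = 464 kPa.
Polytropic n=1.3: T₂ = T₁(V₁/V₂)^(n−1) = 444×(7.94)^0.30 = 827 K; P₂ = P₁(V₁/V₂)^n = 6850 kPa.
W = (P₁V₁−P₂V₂)/(n−1) = (464×30.0−6850×3.78)/0.30 = -40000 J.
Work done on the gas = −W_by = 40000 J.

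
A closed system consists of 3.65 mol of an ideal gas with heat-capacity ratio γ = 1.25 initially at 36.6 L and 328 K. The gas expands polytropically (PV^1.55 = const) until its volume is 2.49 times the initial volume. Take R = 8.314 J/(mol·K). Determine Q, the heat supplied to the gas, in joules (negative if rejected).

-8570 J

P₁ = nRT₁/V₁ = 3.65×8.314×328/36.6 = 272 kPa.
Polytropic n=1.55: T₂ = T₁(V₁/V₂)^(n−1) = 328×(0.402)^0.55 = 199 K; P₂ = P₁(V₁/V₂)^n = 66.1 kPa.
W = (P₁V₁−P₂V₂)/(n−1) = (272×36.6−66.1×91.1)/0.55 = 7140 J.
ΔU = nCvΔT = 3.65×33.3×(199−328) = -15700 J.
Q = ΔU + W = -8570 J.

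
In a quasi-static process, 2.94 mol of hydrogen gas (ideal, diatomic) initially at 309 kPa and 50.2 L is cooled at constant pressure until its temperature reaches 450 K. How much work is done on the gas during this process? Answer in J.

4510 J

T₁ = P₁V₁/(nR) = 309×50.2/(2.94×8.314) = 635 K.
Isobaric: P stays 309 kPa; V/T = const ⇒ T₂ = 450 K, V₂ = 35.6 L.
W = PΔV = 309×(35.6−50.2) kPa·L = -4510 J.
Work done on the gas = −W_by = 4510 J.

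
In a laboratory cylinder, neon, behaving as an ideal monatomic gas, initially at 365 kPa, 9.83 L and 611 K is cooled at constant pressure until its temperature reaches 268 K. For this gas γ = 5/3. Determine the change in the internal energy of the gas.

n = P₁V₁/(RT₁) = 365×9.83/(8.314×611) = 0.706 mol.
Isobaric: P stays 365 kPa; V/T = const ⇒ T₂ = 268 K, V₂ = 4.31 L.
For an ideal gas ΔU = nCvΔT with Cv = (3/2)R = 12.5 J/(mol·K).
ΔU = 0.706×12.5×(268−611) = -3020 J.

-3020 J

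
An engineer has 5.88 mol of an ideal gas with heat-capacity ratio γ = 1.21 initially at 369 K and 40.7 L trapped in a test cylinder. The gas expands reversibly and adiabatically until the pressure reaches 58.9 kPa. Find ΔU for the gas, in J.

-25400 J

P₁ = nRT₁/V₁ = 5.88×8.314×369/40.7 = 443 kPa.
Adiabatic: T₂/T₁ = (P₂/P₁)^((γ−1)/γ) ⇒ T₂ = 369×(0.133)^0.174 = 260 K; V₂ = 216 L.
For an ideal gas ΔU = nCvΔT with Cv = R/(γ−1) = 39.6 J/(mol·K).
ΔU = 5.88×39.6×(260−369) = -25400 J.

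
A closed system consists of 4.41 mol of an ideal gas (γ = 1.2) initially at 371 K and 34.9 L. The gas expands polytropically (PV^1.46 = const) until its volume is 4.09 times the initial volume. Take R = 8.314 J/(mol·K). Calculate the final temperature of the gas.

P₁ = nRT₁/V₁ = 4.41×8.314×371/34.9 = 390 kPa.
Polytropic n=1.46: T₂ = T₁(V₁/V₂)^(n−1) = 371×(0.244)^0.46 = 194 K; P₂ = P₁(V₁/V₂)^n = 49.9 kPa.

194 K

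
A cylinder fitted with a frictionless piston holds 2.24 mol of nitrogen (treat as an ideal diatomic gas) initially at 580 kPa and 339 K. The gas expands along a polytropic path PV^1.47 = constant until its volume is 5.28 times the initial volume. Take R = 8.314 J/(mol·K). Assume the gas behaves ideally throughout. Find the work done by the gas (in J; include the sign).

7290 J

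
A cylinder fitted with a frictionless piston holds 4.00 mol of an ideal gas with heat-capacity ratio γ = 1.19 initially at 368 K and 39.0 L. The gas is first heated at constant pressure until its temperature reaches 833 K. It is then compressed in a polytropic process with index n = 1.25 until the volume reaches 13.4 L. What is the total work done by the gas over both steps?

-51300 J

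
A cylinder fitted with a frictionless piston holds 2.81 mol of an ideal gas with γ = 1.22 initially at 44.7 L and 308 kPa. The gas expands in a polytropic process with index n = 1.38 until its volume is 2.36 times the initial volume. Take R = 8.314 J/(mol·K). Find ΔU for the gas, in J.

-17400 J

T₁ = P₁V₁/(nR) = 308×44.7/(2.81×8.314) = 589 K.
Polytropic n=1.38: T₂ = T₁(V₁/V₂)^(n−1) = 589×(0.424)^0.38 = 425 K; P₂ = P₁(V₁/V₂)^n = 94.2 kPa.
For an ideal gas ΔU = nCvΔT with Cv = R/(γ−1) = 37.8 J/(mol·K).
ΔU = 2.81×37.8×(425−589) = -17400 J.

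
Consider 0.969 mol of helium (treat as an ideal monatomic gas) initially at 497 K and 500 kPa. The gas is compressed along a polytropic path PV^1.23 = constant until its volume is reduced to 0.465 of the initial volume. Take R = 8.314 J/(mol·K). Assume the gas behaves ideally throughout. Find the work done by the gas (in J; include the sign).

V₁ = nRT₁/P₁ = 0.969×8.314×497/500 = 8.01 L.
Polytropic n=1.23: T₂ = T₁(V₁/V₂)^(n−1) = 497×(2.15)^0.23 = 593 K; P₂ = P₁(V₁/V₂)^n = 1280 kPa.
W = (P₁V₁−P₂V₂)/(n−1) = (500×8.01−1280×3.72)/0.23 = -3350 J.

-3350 J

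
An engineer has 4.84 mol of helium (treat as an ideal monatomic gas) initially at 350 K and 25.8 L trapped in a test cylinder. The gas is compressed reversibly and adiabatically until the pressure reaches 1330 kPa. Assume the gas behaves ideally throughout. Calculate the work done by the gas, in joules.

-9040 J

P₁ = nRT₁/V₁ = 4.84×8.314×350/25.8 = 546 kPa.
Adiabatic: T₂/T₁ = (P₂/P₁)^((γ−1)/γ) ⇒ T₂ = 350×(2.44)^0.400 = 500 K; V₂ = 15.1 L.
ΔU = nCvΔT = 4.84×12.5×(500−350) = 9040 J.
Q = 0 for an adiabatic process, so W = −ΔU = -9040 J.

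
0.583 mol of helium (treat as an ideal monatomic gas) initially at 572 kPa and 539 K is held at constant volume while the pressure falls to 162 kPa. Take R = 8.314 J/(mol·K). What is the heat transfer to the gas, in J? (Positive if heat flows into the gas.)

-2810 J

V₁ = nRT₁/P₁ = 0.583×8.314×539/572 = 4.57 L.
Isochoric: V stays 4.57 L; P/T = const ⇒ T₂ = 153 K, P₂ = 162 kPa.
W = 0 (no volume change).
ΔU = nCvΔT = 0.583×12.5×(153−539) = -2810 J.
Q = ΔU = -2810 J.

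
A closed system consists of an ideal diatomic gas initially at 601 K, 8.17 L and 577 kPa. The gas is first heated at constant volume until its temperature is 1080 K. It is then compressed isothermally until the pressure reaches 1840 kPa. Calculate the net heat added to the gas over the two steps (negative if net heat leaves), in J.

n = P₁V₁/(RT₁) = 577×8.17/(8.314×601) = 0.943 mol.
Step 1 — Isochoric: V stays 8.17 L; P/T = const ⇒ T₂ = 1080 K, P₂ = 1040 kPa.
W = 0 (no volume change).
ΔU = nCvΔT = 0.943×20.8×(1080−601) = 9390 J.
Q = ΔU = 9390 J.
State after step 1: P = 1040 kPa, V = 8.17 L, T = 1080 K.
Step 2 — Isothermal: T stays 1080 K; PV = const ⇒ V₂ = 4.60 L, P₂ = 1840 kPa.
ΔU = 0 (ideal gas, T constant).
W = nRT ln(V₂/V₁) = 0.943×8.314×1080×ln(0.564) = -4860 J.
Q = ΔU + W = -4860 J.
Net over both steps: W = -4860 J, Q = 4530 J, ΔU = 9390 J.

4530 J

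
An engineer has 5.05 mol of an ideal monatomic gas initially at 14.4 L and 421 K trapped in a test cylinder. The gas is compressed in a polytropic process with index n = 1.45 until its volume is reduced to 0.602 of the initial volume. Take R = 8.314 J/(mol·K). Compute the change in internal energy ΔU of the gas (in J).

6800 J

P₁ = nRT₁/V₁ = 5.05×8.314×421/14.4 = 1230 kPa.
Polytropic n=1.45: T₂ = T₁(V₁/V₂)^(n−1) = 421×(1.66)^0.45 = 529 K; P₂ = P₁(V₁/V₂)^n = 2560 kPa.
For an ideal gas ΔU = nCvΔT with Cv = (3/2)R = 12.5 J/(mol·K).
ΔU = 5.05×12.5×(529−421) = 6800 J.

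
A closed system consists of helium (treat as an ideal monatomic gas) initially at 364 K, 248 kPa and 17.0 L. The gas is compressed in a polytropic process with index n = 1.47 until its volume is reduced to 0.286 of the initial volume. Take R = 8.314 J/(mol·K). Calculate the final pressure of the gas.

1560 kPa

Polytropic n=1.47: T₂ = T₁(V₁/V₂)^(n−1) = 364×(3.50)^0.47 = 656 K; P₂ = P₁(V₁/V₂)^n = 1560 kPa.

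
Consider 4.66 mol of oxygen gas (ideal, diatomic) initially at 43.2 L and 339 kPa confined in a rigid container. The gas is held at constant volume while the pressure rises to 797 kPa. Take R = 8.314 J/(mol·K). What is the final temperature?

889 K

T₁ = P₁V₁/(nR) = 339×43.2/(4.66×8.314) = 378 K.
Isochoric: V stays 43.2 L; P/T = const ⇒ T₂ = 889 K, P₂ = 797 kPa.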